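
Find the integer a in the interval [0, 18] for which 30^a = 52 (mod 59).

Compute 30^0 mod 59 = 1, then multiply by 30 repeatedly:
  30^0=1  30^1=30  30^2=15  30^3=37  30^4=48
  30^5=24  30^6=12  30^7=6  30^8=3  30^9=31
  30^10=45  30^11=52
Found 52 at exponent 11.

11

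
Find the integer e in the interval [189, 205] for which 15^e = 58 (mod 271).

197

Compute 15^189 mod 271 = 171, then multiply by 15 repeatedly:
  15^189=171  15^190=126  15^191=264  15^192=166  15^193=51
  15^194=223  15^195=93  15^196=40  15^197=58
Found 58 at exponent 197.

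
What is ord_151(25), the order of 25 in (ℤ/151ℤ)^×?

75

The order of 25 must divide p − 1 = 150 = 2 · 3 · 5^2.
Divisors: 1, 2, 3, 5, 6, 10, 15, 25, 30, 50, 75, 150.
Check each in increasing order: 25^1 ≡ 25;  25^2 ≡ 21;  25^3 ≡ 72;  25^5 ≡ 2;  25^6 ≡ 50;  25^10 ≡ 4;  25^15 ≡ 8;  25^25 ≡ 32;  25^30 ≡ 64;  25^50 ≡ 118;  25^75 ≡ 1.
Smallest exponent giving 1 is 75.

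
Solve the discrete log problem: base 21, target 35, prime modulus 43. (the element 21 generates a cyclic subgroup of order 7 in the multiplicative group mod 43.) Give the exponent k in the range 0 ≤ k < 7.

Successive powers of 21 modulo 43:
  21^0=1  21^1=21  21^2=11  21^3=16  21^4=35
So 21^4 ≡ 35 (mod 43), giving k = 4.

4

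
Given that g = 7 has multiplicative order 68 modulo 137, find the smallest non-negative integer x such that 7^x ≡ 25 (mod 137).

Successive powers of 7 modulo 137:
  7^0=1  7^1=7  7^2=49  7^3=69  7^4=72  7^5=93
  7^6=103  7^7=36  7^8=115  7^9=120  7^10=18  7^11=126
  7^12=60  7^13=9  7^14=63  7^15=30  7^16=73  7^17=100
  7^18=15  7^19=105  7^20=50  7^21=76  7^22=121  7^23=25
So 7^23 ≡ 25 (mod 137), giving x = 23.

23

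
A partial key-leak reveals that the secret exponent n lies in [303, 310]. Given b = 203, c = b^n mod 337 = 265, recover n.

Compute 203^303 mod 337 = 320, then multiply by 203 repeatedly:
  203^303=320  203^304=256  203^305=70  203^306=56  203^307=247
  203^308=265
Found 265 at exponent 308.

308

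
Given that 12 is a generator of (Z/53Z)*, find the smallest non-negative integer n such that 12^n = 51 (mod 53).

37

Baby-step giant-step with m = ceil(sqrt(52)) = 8.
Baby table (12^j mod 53 for j=0..7):
  0:1  1:12  2:38  3:32  4:13  5:50  6:17  7:45
Giant step factor: 12^(-8) ≡ 16 (mod 53).
Scan 51·16^i mod 53 for i = 0, 1, …:
  i=0: 51   i=1: 21   i=2: 18   i=3: 23
  i=4: 50
Match at i=4, j=5: n = 4·8 + 5 = 37.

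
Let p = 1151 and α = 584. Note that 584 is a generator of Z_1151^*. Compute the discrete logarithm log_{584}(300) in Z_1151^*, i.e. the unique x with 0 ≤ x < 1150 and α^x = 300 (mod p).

388

Baby-step giant-step with m = ceil(sqrt(1150)) = 34.
Baby table (584^j mod 1151 for j=0..33):
  0:1  1:584  2:360  3:758  4:688  5:93  6:215  7:101
  8:283  9:679  10:592  11:428  12:185  13:997  14:993  15:959
  16:670  17:1091  18:641  19:269  20:560  21:156  22:175  23:912
  24:846  25:285  26:696  27:161  28:793  29:410  30:32  31:272
  32:10  33:85
Giant step factor: 584^(-34) ≡ 783 (mod 1151).
Scan 300·783^i mod 1151 for i = 0, 1, …:
  i=0: 300   i=1: 96   i=2: 353   i=3: 159
  i=4: 189   i=5: 659   i=6: 349   i=7: 480
  i=8: 614   i=9: 795   i=10: 945   i=11: 993
Match at i=11, j=14: x = 11·34 + 14 = 388.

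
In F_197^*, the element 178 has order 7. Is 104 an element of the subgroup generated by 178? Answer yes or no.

⟨178⟩ has order 7; its elements mod 197 are {1, 36, 104, 114, 164, 178, 191}.
104 is in this set.

yes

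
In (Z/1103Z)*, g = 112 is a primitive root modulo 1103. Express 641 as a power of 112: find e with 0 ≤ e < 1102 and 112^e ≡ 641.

Baby-step giant-step with m = ceil(sqrt(1102)) = 34.
Baby table (112^j mod 1103 for j=0..33):
  0:1  1:112  2:411  3:809  4:162  5:496  6:402  7:904
  8:875  9:936  10:47  11:852  12:566  13:521  14:996  15:149
  16:143  17:574  18:314  19:975  20:3  21:336  22:130  23:221
  24:486  25:385  26:103  27:506  28:419  29:602  30:141  31:350
  32:595  33:460
Giant step factor: 112^(-34) ≡ 780 (mod 1103).
Scan 641·780^i mod 1103 for i = 0, 1, …:
  i=0: 641   i=1: 321   i=2: 1102   i=3: 323
  i=4: 456   i=5: 514   i=6: 531   i=7: 555
  i=8: 524   i=9: 610     …   i=17: 1008
  i=18: 904
Match at i=18, j=7: e = 18·34 + 7 = 619.

619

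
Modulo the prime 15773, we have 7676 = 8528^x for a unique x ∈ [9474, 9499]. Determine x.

9487

Compute 8528^9474 mod 15773 = 7396, then multiply by 8528 repeatedly:
  8528^9474=7396  8528^9475=12634  8528^9476=13162  8528^9477=4868  8528^9478=15541
  8528^9479=8902  8528^9480=807  8528^9481=5068  8528^9482=1884  8528^9483=9838
  8528^9484=1877  8528^9485=13234  8528^9486=3737  8528^9487=7676
Found 7676 at exponent 9487.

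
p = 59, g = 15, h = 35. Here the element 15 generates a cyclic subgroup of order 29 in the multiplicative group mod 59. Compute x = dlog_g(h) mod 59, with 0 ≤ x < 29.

17

Successive powers of 15 modulo 59:
  15^0=1  15^1=15  15^2=48  15^3=12  15^4=3  15^5=45
  15^6=26  15^7=36  15^8=9  15^9=17  15^10=19  15^11=49
  15^12=27  15^13=51  15^14=57  15^15=29  15^16=22  15^17=35
So 15^17 ≡ 35 (mod 59), giving x = 17.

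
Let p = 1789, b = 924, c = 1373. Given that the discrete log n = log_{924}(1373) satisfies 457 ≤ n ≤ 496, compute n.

Compute 924^457 mod 1789 = 969, then multiply by 924 repeatedly:
  924^457=969  924^458=856  924^459=206  924^460=710  924^461=1266
  924^462=1567  924^463=607  924^464=911  924^465=934  924^466=718
  924^467=1502  924^468=1373
Found 1373 at exponent 468.

468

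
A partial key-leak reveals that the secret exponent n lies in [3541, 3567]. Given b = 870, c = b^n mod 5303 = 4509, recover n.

Compute 870^3541 mod 5303 = 2650, then multiply by 870 repeatedly:
  870^3541=2650  870^3542=3998  870^3543=4795  870^3544=3492  870^3545=4724
  870^3546=55  870^3547=123  870^3548=950  870^3549=4535  870^3550=18
  870^3551=5054  870^3552=793  870^3553=520  870^3554=1645  870^3555=4643
  870^3556=3827  870^3557=4509
Found 4509 at exponent 3557.

3557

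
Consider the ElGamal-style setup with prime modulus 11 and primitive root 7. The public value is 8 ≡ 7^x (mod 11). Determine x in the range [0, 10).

9

Successive powers of 7 modulo 11:
  7^0=1  7^1=7  7^2=5  7^3=2  7^4=3  7^5=10
  7^6=4  7^7=6  7^8=9  7^9=8
So 7^9 ≡ 8 (mod 11), giving x = 9.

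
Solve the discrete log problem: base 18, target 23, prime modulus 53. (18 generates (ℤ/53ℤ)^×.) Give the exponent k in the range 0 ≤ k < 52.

13

Baby-step giant-step with m = ceil(sqrt(52)) = 8.
Baby table (18^j mod 53 for j=0..7):
  0:1  1:18  2:6  3:2  4:36  5:12  6:4  7:19
Giant step factor: 18^(-8) ≡ 42 (mod 53).
Scan 23·42^i mod 53 for i = 0, 1, …:
  i=0: 23   i=1: 12
Match at i=1, j=5: k = 1·8 + 5 = 13.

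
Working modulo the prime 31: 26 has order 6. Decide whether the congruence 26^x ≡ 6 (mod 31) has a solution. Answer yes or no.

yes

6 ∈ ⟨26⟩ iff 6^6 ≡ 1 (mod 31), since |⟨26⟩| = 6.
6^6 mod 31 = 1.
Since 1 = 1, 6 lies in the subgroup.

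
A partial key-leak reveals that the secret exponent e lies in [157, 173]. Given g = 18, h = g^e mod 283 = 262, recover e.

162

Compute 18^157 mod 283 = 247, then multiply by 18 repeatedly:
  18^157=247  18^158=201  18^159=222  18^160=34  18^161=46
  18^162=262
Found 262 at exponent 162.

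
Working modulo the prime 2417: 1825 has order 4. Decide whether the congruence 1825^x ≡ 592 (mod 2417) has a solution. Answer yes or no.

yes

592 ∈ ⟨1825⟩ iff 592^4 ≡ 1 (mod 2417), since |⟨1825⟩| = 4.
592^4 mod 2417 = 1.
Since 1 = 1, 592 lies in the subgroup.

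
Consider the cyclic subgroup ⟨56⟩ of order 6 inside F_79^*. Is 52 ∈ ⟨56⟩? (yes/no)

no

52 ∈ ⟨56⟩ iff 52^6 ≡ 1 (mod 79), since |⟨56⟩| = 6.
52^6 mod 79 = 65.
Since 65 ≠ 1, 52 does not lie in the subgroup.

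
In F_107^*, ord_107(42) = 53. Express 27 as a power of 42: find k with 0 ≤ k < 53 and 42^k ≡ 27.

Baby-step giant-step with m = ceil(sqrt(53)) = 8.
Baby table (42^j mod 107 for j=0..7):
  0:1  1:42  2:52  3:44  4:29  5:41  6:10  7:99
Giant step factor: 42^(-8) ≡ 57 (mod 107).
Scan 27·57^i mod 107 for i = 0, 1, …:
  i=0: 27   i=1: 41
Match at i=1, j=5: k = 1·8 + 5 = 13.

13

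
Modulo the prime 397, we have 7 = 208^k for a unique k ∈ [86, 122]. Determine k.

97

Compute 208^86 mod 397 = 219, then multiply by 208 repeatedly:
  208^86=219  208^87=294  208^88=14  208^89=133  208^90=271
  208^91=391  208^92=340  208^93=54  208^94=116  208^95=308
  208^96=147  208^97=7
Found 7 at exponent 97.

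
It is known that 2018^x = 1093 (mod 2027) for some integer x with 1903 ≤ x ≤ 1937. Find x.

Compute 2018^1903 mod 2027 = 1367, then multiply by 2018 repeatedly:
  2018^1903=1367  2018^1904=1886  2018^1905=1269  2018^1906=741  2018^1907=1439
  2018^1908=1238  2018^1909=1020  2018^1910=955  2018^1911=1540  2018^1912=329
  2018^1913=1093
Found 1093 at exponent 1913.

1913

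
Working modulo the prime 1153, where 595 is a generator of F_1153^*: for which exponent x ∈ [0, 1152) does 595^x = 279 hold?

365

Baby-step giant-step with m = ceil(sqrt(1152)) = 34.
Baby table (595^j mod 1153 for j=0..33):
  0:1  1:595  2:54  3:999  4:610  5:908  6:656  7:606
  8:834  9:440  10:69  11:700  12:267  13:904  14:582  15:390
  16:297  17:306  18:1049  19:382  20:149  21:1027  22:1128  23:114
  24:956  25:391  26:892  27:360  28:895  29:992  30:1057  31:530
  32:581  33:948
Giant step factor: 595^(-34) ≡ 465 (mod 1153).
Scan 279·465^i mod 1153 for i = 0, 1, …:
  i=0: 279   i=1: 599   i=2: 662   i=3: 1132
  i=4: 612   i=5: 942   i=6: 1043   i=7: 735
  i=8: 487   i=9: 467   i=10: 391
Match at i=10, j=25: x = 10·34 + 25 = 365.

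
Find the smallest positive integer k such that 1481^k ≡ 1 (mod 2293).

2292

The order of 1481 must divide p − 1 = 2292 = 2^2 · 3 · 191.
Divisors: 1, 2, 3, 4, 6, 12, 191, 382, 573, 764, 1146, 2292.
Check each in increasing order: 1481^1 ≡ 1481;  1481^2 ≡ 1253;  1481^3 ≡ 656;  1481^4 ≡ 1597;  1481^6 ≡ 1545;  1481^12 ≡ 12;  1481^191 ≡ 487;  1481^382 ≡ 990;  1481^573 ≡ 600;  1481^764 ≡ 989;  1481^1146 ≡ 2292;  1481^2292 ≡ 1.
Smallest exponent giving 1 is 2292.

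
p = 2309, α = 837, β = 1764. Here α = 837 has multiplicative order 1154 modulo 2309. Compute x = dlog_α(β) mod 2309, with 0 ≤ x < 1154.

Baby-step giant-step with m = ceil(sqrt(1154)) = 34.
Baby table (837^j mod 2309 for j=0..33):
  0:1  1:837  2:942  3:1085  4:708  5:1492  6:1944  7:1592
  8:211  9:1123  10:188  11:344  12:1612  13:788  14:1491  15:1107
  16:650  17:1435  18:415  19:1005  20:709  21:20  22:577  23:368
  24:919  25:306  26:2132  27:1936  28:1823  29:1911  30:1679  31:1451
  32:2262  33:2223
Giant step factor: 837^(-34) ≡ 699 (mod 2309).
Scan 1764·699^i mod 2309 for i = 0, 1, …:
  i=0: 1764   i=1: 30   i=2: 189   i=3: 498
  i=4: 1752   i=5: 878   i=6: 1837   i=7: 259
  i=8: 939   i=9: 605     …   i=28: 2217
  i=29: 344
Match at i=29, j=11: x = 29·34 + 11 = 997.

997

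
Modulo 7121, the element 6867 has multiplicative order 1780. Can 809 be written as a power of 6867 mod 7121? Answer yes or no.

yes

809 ∈ ⟨6867⟩ iff 809^1780 ≡ 1 (mod 7121), since |⟨6867⟩| = 1780.
809^1780 mod 7121 = 1.
Since 1 = 1, 809 lies in the subgroup.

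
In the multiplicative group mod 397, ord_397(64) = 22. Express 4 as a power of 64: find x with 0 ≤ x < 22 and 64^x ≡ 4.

Successive powers of 64 modulo 397:
  64^0=1  64^1=64  64^2=126  64^3=124  64^4=393  64^5=141
  64^6=290  64^7=298  64^8=16  64^9=230  64^10=31  64^11=396
  64^12=333  64^13=271  64^14=273  64^15=4
So 64^15 ≡ 4 (mod 397), giving x = 15.

15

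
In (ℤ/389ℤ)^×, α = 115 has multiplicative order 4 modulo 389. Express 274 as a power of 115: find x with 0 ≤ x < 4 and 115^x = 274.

3

Successive powers of 115 modulo 389:
  115^0=1  115^1=115  115^2=388  115^3=274
So 115^3 ≡ 274 (mod 389), giving x = 3.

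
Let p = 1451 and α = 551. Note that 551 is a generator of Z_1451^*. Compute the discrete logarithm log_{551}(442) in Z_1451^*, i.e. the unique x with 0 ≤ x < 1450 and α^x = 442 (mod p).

Baby-step giant-step with m = ceil(sqrt(1450)) = 39.
Baby table (551^j mod 1451 for j=0..38):
  0:1  1:551  2:342  3:1263  4:884  5:999  6:520  7:673
  8:818  9:908  10:1164  11:22  12:514  13:269  14:217  15:585
  16:213  17:1283  18:296  19:584  20:1113  21:941  22:484  23:1151
  24:114  25:421  26:1262  27:333  28:657  29:708  30:1240  31:1270
  32:388  33:491  34:655  35:1057  36:556  37:195  38:71
Giant step factor: 551^(-39) ≡ 285 (mod 1451).
Scan 442·285^i mod 1451 for i = 0, 1, …:
  i=0: 442   i=1: 1184   i=2: 808   i=3: 1022
  i=4: 1070   i=5: 240   i=6: 203   i=7: 1266
  i=8: 962   i=9: 1382   i=10: 649   i=11: 688
  i=12: 195
Match at i=12, j=37: x = 12·39 + 37 = 505.

505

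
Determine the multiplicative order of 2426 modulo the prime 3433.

429

The order of 2426 must divide p − 1 = 3432 = 2^3 · 3 · 11 · 13.
Divisors: 1, 2, 3, 4, 6, 8, 11, 12, 13, 22, 24, 26, 33, 39, 44, 52, 66, 78, 88, 104, 132, 143, 156, 264, 286, 312, 429, 572, 858, 1144, 1716, 3432.
Check each in increasing order: 2426^1 ≡ 2426;  2426^2 ≡ 1314;  2426^3 ≡ 1940;  2426^4 ≡ 3230;  2426^6 ≡ 1032;  2426^8 ≡ 13;  2426^11 ≡ 1189;  2426^12 ≡ 794;  2426^13 ≡ 331;  2426^22 ≡ 2758;  2426^24 ≡ 2197;  2426^26 ≡ 3138;  2426^33 ≡ 747;  2426^39 ≡ 1912;  2426^44 ≡ 2469;  2426^52 ≡ 1200;  2426^66 ≡ 1863;  2426^78 ≡ 3032;  2426^88 ≡ 2386;  2426^104 ≡ 1573;  2426^132 ≡ 6;  2426^143 ≡ 268;  2426^156 ≡ 2883;  2426^264 ≡ 36;  2426^286 ≡ 3164;  2426^312 ≡ 396;  2426^429 ≡ 1.
Smallest exponent giving 1 is 429.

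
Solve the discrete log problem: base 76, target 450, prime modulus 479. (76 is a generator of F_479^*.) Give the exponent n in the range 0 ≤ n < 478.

Successive powers of 76 modulo 479:
  76^0=1  76^1=76  76^2=28  76^3=212  76^4=305  76^5=188
  76^6=397  76^7=474  76^8=99  76^9=339  76^10=377  76^11=391
  76^12=18  76^13=410  76^14=25  76^15=463  76^16=221  76^17=31
  76^18=440  76^19=389  76^20=345  76^21=354  76^22=80  76^23=332
  76^24=324  76^25=195  76^26=450
So 76^26 ≡ 450 (mod 479), giving n = 26.

26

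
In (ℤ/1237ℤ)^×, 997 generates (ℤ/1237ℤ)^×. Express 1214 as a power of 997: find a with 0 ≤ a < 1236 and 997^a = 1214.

Baby-step giant-step with m = ceil(sqrt(1236)) = 36.
Baby table (997^j mod 1237 for j=0..35):
  0:1  1:997  2:698  3:712  4:1063  5:939  6:1011  7:1049
  8:588  9:1135  10:977  11:550  12:359  13:430  14:708  15:786
  16:621  17:637  18:508  19:543  20:802  21:492  22:672  23:767
  24:233  25:982  26:587  27:138  28:279  29:1075  30:533  31:728
  32:934  33:974  34:33  35:739
Giant step factor: 997^(-36) ≡ 211 (mod 1237).
Scan 1214·211^i mod 1237 for i = 0, 1, …:
  i=0: 1214   i=1: 95   i=2: 253   i=3: 192
  i=4: 928   i=5: 362   i=6: 925   i=7: 966
  i=8: 958   i=9: 507     …   i=24: 604
  i=25: 33
Match at i=25, j=34: a = 25·36 + 34 = 934.

934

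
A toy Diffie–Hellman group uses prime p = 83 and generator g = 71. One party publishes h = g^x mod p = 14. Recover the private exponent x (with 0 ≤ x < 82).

45

Baby-step giant-step with m = ceil(sqrt(82)) = 10.
Baby table (71^j mod 83 for j=0..9):
  0:1  1:71  2:61  3:15  4:69  5:2  6:59  7:39
  8:30  9:55
Giant step factor: 71^(-10) ≡ 21 (mod 83).
Scan 14·21^i mod 83 for i = 0, 1, …:
  i=0: 14   i=1: 45   i=2: 32   i=3: 8
  i=4: 2
Match at i=4, j=5: x = 4·10 + 5 = 45.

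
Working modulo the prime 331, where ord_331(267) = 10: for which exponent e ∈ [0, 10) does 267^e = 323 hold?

8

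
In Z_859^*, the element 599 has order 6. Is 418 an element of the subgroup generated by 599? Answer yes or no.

no

⟨599⟩ has order 6; its elements mod 859 are {1, 260, 261, 598, 599, 858}.
418 is not in this set.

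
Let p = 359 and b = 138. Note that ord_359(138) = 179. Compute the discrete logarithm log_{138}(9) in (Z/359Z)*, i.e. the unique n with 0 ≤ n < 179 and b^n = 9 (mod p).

Successive powers of 138 modulo 359:
  138^0=1  138^1=138  138^2=17  138^3=192  138^4=289  138^5=33
  138^6=246  138^7=202  138^8=233  138^9=203  138^10=12  138^11=220
  138^12=204  138^13=150  138^14=237  138^15=37  138^16=80  138^17=270
  138^18=283  138^19=282  138^20=144  138^21=127  138^22=294  138^23=5
  138^24=331  138^25=85  138^26=242  138^27=9
So 138^27 ≡ 9 (mod 359), giving n = 27.

27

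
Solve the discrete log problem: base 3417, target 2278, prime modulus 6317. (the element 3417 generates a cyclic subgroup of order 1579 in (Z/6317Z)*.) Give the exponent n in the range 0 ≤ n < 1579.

1478

Baby-step giant-step with m = ceil(sqrt(1579)) = 40.
Baby table (3417^j mod 6317 for j=0..39):
  0:1  1:3417  2:2073  3:2084  4:1769  5:5621  6:3277  7:3785
  8:2446  9:591  10:4324  11:5962  12:6146  13:3174  14:5586  15:3705
  16:717  17:5310  18:1846  19:3416  20:4973  21:11  22:6002  23:3852
  24:3973  25:508  26:4978  27:4462  28:3733  29:1638  30:184  31:3345
  32:2412  33:4436  34:3329  35:4593  36:2853  37:1570  38:1557  39:1355
Giant step factor: 3417^(-40) ≡ 5290 (mod 6317).
Scan 2278·5290^i mod 6317 for i = 0, 1, …:
  i=0: 2278   i=1: 4101   i=2: 1712   i=3: 4219
  i=4: 549   i=5: 4707   i=6: 4733   i=7: 3299
  i=8: 4156   i=9: 2080     …   i=35: 4095
  i=36: 1557
Match at i=36, j=38: n = 36·40 + 38 = 1478.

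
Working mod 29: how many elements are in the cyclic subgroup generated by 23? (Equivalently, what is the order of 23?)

7

The order of 23 must divide p − 1 = 28 = 2^2 · 7.
Divisors: 1, 2, 4, 7, 14, 28.
Check each in increasing order: 23^1 ≡ 23;  23^2 ≡ 7;  23^4 ≡ 20;  23^7 ≡ 1.
Smallest exponent giving 1 is 7.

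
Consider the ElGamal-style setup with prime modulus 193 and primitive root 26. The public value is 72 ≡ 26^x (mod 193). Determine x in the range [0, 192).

18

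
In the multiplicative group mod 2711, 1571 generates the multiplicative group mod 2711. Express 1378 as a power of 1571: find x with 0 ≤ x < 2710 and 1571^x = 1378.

1576

Baby-step giant-step with m = ceil(sqrt(2710)) = 53.
Baby table (1571^j mod 2711 for j=0..52):
  0:1  1:1571  2:1031  3:1234  4:249  5:795  6:1885  7:923
  8:2359  9:52  10:362  11:2103  12:1815  13:2104  14:675  15:424
  16:1909  17:673  18:2704  19:2558  20:916  21:2206  22:968  23:2568
  24:360  25:1672  26:2464  27:2347  28:177  29:1545  30:850  31:1538
  32:697  33:2454  34:192  35:711  36:49  37:1071  38:1721  39:824
  40:1357  41:1001  42:191  43:1851  44:1729  45:2548  46:1472  47:29
  48:2183  49:78  50:543  51:1799  52:1367
Giant step factor: 1571^(-53) ≡ 2248 (mod 2711).
Scan 1378·2248^i mod 2711 for i = 0, 1, …:
  i=0: 1378   i=1: 1782   i=2: 1789   i=3: 1259
  i=4: 2659   i=5: 2388   i=6: 444   i=7: 464
  i=8: 2048   i=9: 626     …   i=28: 695
  i=29: 824
Match at i=29, j=39: x = 29·53 + 39 = 1576.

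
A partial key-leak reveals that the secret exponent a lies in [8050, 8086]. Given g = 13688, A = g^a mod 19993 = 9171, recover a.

Compute 13688^8050 mod 19993 = 9596, then multiply by 13688 repeatedly:
  13688^8050=9596  13688^8051=16031  13688^8052=9153  13688^8053=10126  13688^8054=13212
  13688^8055=9171
Found 9171 at exponent 8055.

8055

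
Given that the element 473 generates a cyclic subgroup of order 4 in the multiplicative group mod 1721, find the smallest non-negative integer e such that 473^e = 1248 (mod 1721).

3

Successive powers of 473 modulo 1721:
  473^0=1  473^1=473  473^2=1720  473^3=1248
So 473^3 ≡ 1248 (mod 1721), giving e = 3.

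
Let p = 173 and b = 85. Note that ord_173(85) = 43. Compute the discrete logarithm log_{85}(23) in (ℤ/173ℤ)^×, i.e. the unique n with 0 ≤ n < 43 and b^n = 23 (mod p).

14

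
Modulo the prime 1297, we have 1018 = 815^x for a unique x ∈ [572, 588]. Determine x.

Compute 815^572 mod 1297 = 489, then multiply by 815 repeatedly:
  815^572=489  815^573=356  815^574=909  815^575=248  815^576=1085
  815^577=1018
Found 1018 at exponent 577.

577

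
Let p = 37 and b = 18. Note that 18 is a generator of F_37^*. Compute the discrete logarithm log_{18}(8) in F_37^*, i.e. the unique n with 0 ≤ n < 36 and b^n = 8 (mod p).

15

Successive powers of 18 modulo 37:
  18^0=1  18^1=18  18^2=28  18^3=23  18^4=7  18^5=15
  18^6=11  18^7=13  18^8=12  18^9=31  18^10=3  18^11=17
  18^12=10  18^13=32  18^14=21  18^15=8
So 18^15 ≡ 8 (mod 37), giving n = 15.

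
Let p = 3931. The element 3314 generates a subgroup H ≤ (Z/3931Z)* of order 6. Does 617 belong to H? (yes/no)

yes

⟨3314⟩ has order 6; its elements mod 3931 are {1, 617, 618, 3313, 3314, 3930}.
617 is in this set.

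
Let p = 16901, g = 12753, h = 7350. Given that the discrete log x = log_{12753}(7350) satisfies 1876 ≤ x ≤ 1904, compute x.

1888

Compute 12753^1876 mod 16901 = 55, then multiply by 12753 repeatedly:
  12753^1876=55  12753^1877=8474  12753^1878=3928  12753^1879=16121  12753^1880=7349
  12753^1881=5752  12753^1882=4916  12753^1883=7939  12753^1884=9077  12753^1885=4032
  12753^1886=7254  12753^1887=11089  12753^1888=7350
Found 7350 at exponent 1888.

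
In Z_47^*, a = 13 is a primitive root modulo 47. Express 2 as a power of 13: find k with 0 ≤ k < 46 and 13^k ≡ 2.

Baby-step giant-step with m = ceil(sqrt(46)) = 7.
Baby table (13^j mod 47 for j=0..6):
  0:1  1:13  2:28  3:35  4:32  5:40  6:3
Giant step factor: 13^(-7) ≡ 41 (mod 47).
Scan 2·41^i mod 47 for i = 0, 1, …:
  i=0: 2   i=1: 35
Match at i=1, j=3: k = 1·7 + 3 = 10.

10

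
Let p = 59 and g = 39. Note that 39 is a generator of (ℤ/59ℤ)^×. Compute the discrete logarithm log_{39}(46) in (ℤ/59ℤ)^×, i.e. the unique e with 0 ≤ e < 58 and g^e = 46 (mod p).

2

Baby-step giant-step with m = ceil(sqrt(58)) = 8.
Baby table (39^j mod 59 for j=0..7):
  0:1  1:39  2:46  3:24  4:51  5:42  6:45  7:44
Giant step factor: 39^(-8) ≡ 12 (mod 59).
Scan 46·12^i mod 59 for i = 0, 1, …:
  i=0: 46
Match at i=0, j=2: e = 0·8 + 2 = 2.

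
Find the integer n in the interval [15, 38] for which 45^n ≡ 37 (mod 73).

Compute 45^15 mod 73 = 43, then multiply by 45 repeatedly:
  45^15=43  45^16=37
Found 37 at exponent 16.

16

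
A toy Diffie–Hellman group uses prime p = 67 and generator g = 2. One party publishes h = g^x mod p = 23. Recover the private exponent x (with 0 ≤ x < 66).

28

Baby-step giant-step with m = ceil(sqrt(66)) = 9.
Baby table (2^j mod 67 for j=0..8):
  0:1  1:2  2:4  3:8  4:16  5:32  6:64  7:61
  8:55
Giant step factor: 2^(-9) ≡ 53 (mod 67).
Scan 23·53^i mod 67 for i = 0, 1, …:
  i=0: 23   i=1: 13   i=2: 19   i=3: 2
Match at i=3, j=1: x = 3·9 + 1 = 28.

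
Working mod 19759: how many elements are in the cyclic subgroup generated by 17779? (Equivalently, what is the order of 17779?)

3293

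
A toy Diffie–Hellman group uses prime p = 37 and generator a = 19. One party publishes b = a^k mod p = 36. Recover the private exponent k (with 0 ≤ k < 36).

18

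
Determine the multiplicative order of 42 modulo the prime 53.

13

The order of 42 must divide p − 1 = 52 = 2^2 · 13.
Divisors: 1, 2, 4, 13, 26, 52.
Check each in increasing order: 42^1 ≡ 42;  42^2 ≡ 15;  42^4 ≡ 13;  42^13 ≡ 1.
Smallest exponent giving 1 is 13.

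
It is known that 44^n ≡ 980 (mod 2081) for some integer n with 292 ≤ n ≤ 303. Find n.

292

Compute 44^292 mod 2081 = 980, then multiply by 44 repeatedly:
  44^292=980
Found 980 at exponent 292.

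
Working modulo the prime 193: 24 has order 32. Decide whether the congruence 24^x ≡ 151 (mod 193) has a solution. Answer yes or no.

yes

151 ∈ ⟨24⟩ iff 151^32 ≡ 1 (mod 193), since |⟨24⟩| = 32.
151^32 mod 193 = 1.
Since 1 = 1, 151 lies in the subgroup.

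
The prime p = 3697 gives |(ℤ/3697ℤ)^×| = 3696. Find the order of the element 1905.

132

The order of 1905 must divide p − 1 = 3696 = 2^4 · 3 · 7 · 11.
Divisors: 1, 2, 3, 4, 6, 7, 8, 11, 12, 14, 16, 21, 22, 24, 28, 33, 42, 44, 48, 56, 66, 77, 84, 88, 112, 132, 154, 168, 176, 231, 264, 308, 336, 462, 528, 616, 924, 1232, 1848, 3696.
Check each in increasing order: 1905^1 ≡ 1905;  1905^2 ≡ 2268;  1905^3 ≡ 2444;  1905^4 ≡ 1297;  1905^6 ≡ 2481;  1905^7 ≡ 1539;  1905^8 ≡ 74;  1905^11 ≡ 3400;  1905^12 ≡ 3553;  1905^14 ≡ 2441;  1905^16 ≡ 1779;  1905^21 ≡ 547;  1905^22 ≡ 3178;  1905^24 ≡ 2251;  1905^28 ≡ 2614;  1905^33 ≡ 2566;  1905^42 ≡ 3449;  1905^44 ≡ 3177;  1905^48 ≡ 2111;  1905^56 ≡ 940;  1905^66 ≡ 3696;  1905^77 ≡ 297;  1905^84 ≡ 2352;  1905^88 ≡ 519;  1905^112 ≡ 17;  1905^132 ≡ 1.
Smallest exponent giving 1 is 132.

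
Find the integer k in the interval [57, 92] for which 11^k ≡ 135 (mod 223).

Compute 11^57 mod 223 = 26, then multiply by 11 repeatedly:
  11^57=26  11^58=63  11^59=24  11^60=41  11^61=5
  11^62=55  11^63=159  11^64=188  11^65=61  11^66=2
  11^67=22  11^68=19  11^69=209  11^70=69  11^71=90
  11^72=98  11^73=186  11^74=39  11^75=206  11^76=36
  11^77=173  11^78=119  11^79=194  11^80=127  11^81=59
  11^82=203  11^83=3  11^84=33  11^85=140  11^86=202
  11^87=215  11^88=135
Found 135 at exponent 88.

88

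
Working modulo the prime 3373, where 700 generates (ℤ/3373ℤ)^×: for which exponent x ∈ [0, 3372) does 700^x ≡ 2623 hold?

Baby-step giant-step with m = ceil(sqrt(3372)) = 59.
Baby table (700^j mod 3373 for j=0..58):
  0:1  1:700  2:915  3:3003  4:721  5:2123  6:1980  7:3070
  8:399  9:2714  10:801  11:782  12:974  13:454  14:738  15:531
  16:670  17:153  18:2537  19:1702  20:731  21:2377  22:1011  23:2743
  24:863  25:333  26:363  27:1125  28:1591  29:610  30:2002  31:1605
  32:291  33:1320  34:3171  35:266  36:685  37:534  38:2770  39:2898
  40:1427  41:492  42:354  43:1571  44:102  45:567  46:2259  47:2736
  48:2709  49:674  50:2953  51:2824  52:222  53:242  54:750  55:2185
  56:1531  57:2459  58:1070
Giant step factor: 700^(-59) ≡ 1304 (mod 3373).
Scan 2623·1304^i mod 3373 for i = 0, 1, …:
  i=0: 2623   i=1: 170   i=2: 2435   i=3: 1247
  i=4: 302   i=5: 2540   i=6: 3247   i=7: 973
  i=8: 544   i=9: 1046     …   i=28: 285
  i=29: 610
Match at i=29, j=29: x = 29·59 + 29 = 1740.

1740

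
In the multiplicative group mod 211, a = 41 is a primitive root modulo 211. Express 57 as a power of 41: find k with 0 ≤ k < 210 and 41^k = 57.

61

Baby-step giant-step with m = ceil(sqrt(210)) = 15.
Baby table (41^j mod 211 for j=0..14):
  0:1  1:41  2:204  3:135  4:49  5:110  6:79  7:74
  8:80  9:115  10:73  11:39  12:122  13:149  14:201
Giant step factor: 41^(-15) ≡ 88 (mod 211).
Scan 57·88^i mod 211 for i = 0, 1, …:
  i=0: 57   i=1: 163   i=2: 207   i=3: 70
  i=4: 41
Match at i=4, j=1: k = 4·15 + 1 = 61.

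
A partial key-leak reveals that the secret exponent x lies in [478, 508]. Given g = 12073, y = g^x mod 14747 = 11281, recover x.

487

Compute 12073^478 mod 14747 = 3224, then multiply by 12073 repeatedly:
  12073^478=3224  12073^479=6019  12073^480=8918  12073^481=13914  12073^482=645
  12073^483=669  12073^484=10228  12073^485=6013  12073^486=10215  12073^487=11281
Found 11281 at exponent 487.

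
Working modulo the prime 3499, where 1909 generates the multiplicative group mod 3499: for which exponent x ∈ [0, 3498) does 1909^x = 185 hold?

940

Baby-step giant-step with m = ceil(sqrt(3498)) = 60.
Baby table (1909^j mod 3499 for j=0..59):
  0:1  1:1909  2:1822  3:192  4:2632  5:3423  6:1874  7:1488
  8:2903  9:2910  10:2277  11:1035  12:2379  13:3308  14:2776  15:1898
  16:1817  17:1144  18:520  19:2463  20:2710  21:1868  22:531  23:2468
  24:1758  25:481  26:1491  27:1632  28:1378  29:2853  30:1933  31:2151
  32:1932  33:242  34:110  35:50  36:977  37:126  38:2602  39:2137
  40:3198  41:2726  42:921  43:1691  44:2041  45:1882  46:2764  47:3483
  48:947  49:2339  50:427  51:3375  52:1216  53:1507  54:685  55:2538
  56:2426  57:2057  58:935  59:425
Giant step factor: 1909^(-60) ≡ 2488 (mod 3499).
Scan 185·2488^i mod 3499 for i = 0, 1, …:
  i=0: 185   i=1: 1911   i=2: 2926   i=3: 1968
  i=4: 1283   i=5: 1016   i=6: 1530   i=7: 3227
  i=8: 2070   i=9: 3131     …   i=14: 381
  i=15: 3198
Match at i=15, j=40: x = 15·60 + 40 = 940.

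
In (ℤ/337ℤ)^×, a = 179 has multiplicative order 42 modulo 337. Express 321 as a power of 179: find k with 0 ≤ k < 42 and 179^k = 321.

Baby-step giant-step with m = ceil(sqrt(42)) = 7.
Baby table (179^j mod 337 for j=0..6):
  0:1  1:179  2:26  3:273  4:2  5:21  6:52
Giant step factor: 179^(-7) ≡ 129 (mod 337).
Scan 321·129^i mod 337 for i = 0, 1, …:
  i=0: 321   i=1: 295   i=2: 311   i=3: 16
  i=4: 42   i=5: 26
Match at i=5, j=2: k = 5·7 + 2 = 37.

37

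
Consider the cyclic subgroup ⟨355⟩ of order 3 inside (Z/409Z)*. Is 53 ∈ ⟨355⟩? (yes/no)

53 ∈ ⟨355⟩ iff 53^3 ≡ 1 (mod 409), since |⟨355⟩| = 3.
53^3 mod 409 = 1.
Since 1 = 1, 53 lies in the subgroup.

yes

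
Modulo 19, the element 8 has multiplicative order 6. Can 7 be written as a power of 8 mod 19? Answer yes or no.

yes

7 ∈ ⟨8⟩ iff 7^6 ≡ 1 (mod 19), since |⟨8⟩| = 6.
7^6 mod 19 = 1.
Since 1 = 1, 7 lies in the subgroup.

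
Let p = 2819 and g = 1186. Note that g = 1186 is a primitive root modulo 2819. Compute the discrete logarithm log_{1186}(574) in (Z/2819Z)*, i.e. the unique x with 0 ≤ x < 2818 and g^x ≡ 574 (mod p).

Baby-step giant-step with m = ceil(sqrt(2818)) = 54.
Baby table (1186^j mod 2819 for j=0..53):
  0:1  1:1186  2:2734  3:674  4:1587  5:1909  6:417  7:1237
  8:1202  9:1977  10:2133  11:1095  12:1930  13:2771  14:2271  15:1261
  16:1476  17:2756  18:1395  19:2536  20:2642  21:1503  22:950  23:1919
  24:1001  25:387  26:2304  27:933  28:1490  29:2446  30:205  31:696
  32:2308  33:39  34:1150  35:2323  36:915  37:2694  38:1157  39:2168
  40:320  41:1774  42:990  43:1436  44:420  45:1976  46:947  47:1180
  48:1256  49:1184  50:362  51:844  52:239  53:1554
Giant step factor: 1186^(-54) ≡ 1332 (mod 2819).
Scan 574·1332^i mod 2819 for i = 0, 1, …:
  i=0: 574   i=1: 619   i=2: 1360   i=3: 1722
  i=4: 1857   i=5: 1261
Match at i=5, j=15: x = 5·54 + 15 = 285.

285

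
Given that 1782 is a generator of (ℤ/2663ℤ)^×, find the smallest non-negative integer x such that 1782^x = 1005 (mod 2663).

Baby-step giant-step with m = ceil(sqrt(2662)) = 52.
Baby table (1782^j mod 2663 for j=0..51):
  0:1  1:1782  2:1228  3:1973  4:726  5:2177  6:2086  7:2367
  8:2465  9:1343  10:1852  11:807  12:54  13:360  14:2400  15:22
  16:1922  17:386  18:798  19:2657  20:2623  21:621  22:1477  23:970
  24:253  25:799  26:1776  27:1188  28:2594  29:2203  30:484  31:2339
  32:503  33:1578  34:2531  35:1783  36:347  37:538  38:36  39:240
  40:1600  41:1790  42:2169  43:1145  44:532  45:2659  46:861  47:414
  48:97  49:2422  50:1944  51:2308
Giant step factor: 1782^(-52) ≡ 668 (mod 2663).
Scan 1005·668^i mod 2663 for i = 0, 1, …:
  i=0: 1005   i=1: 264   i=2: 594   i=3: 5
  i=4: 677   i=5: 2189   i=6: 265   i=7: 1262
  i=8: 1508   i=9: 730     …   i=39: 651
  i=40: 799
Match at i=40, j=25: x = 40·52 + 25 = 2105.

2105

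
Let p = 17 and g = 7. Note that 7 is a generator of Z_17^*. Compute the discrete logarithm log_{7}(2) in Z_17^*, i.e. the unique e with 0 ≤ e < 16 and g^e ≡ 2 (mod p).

10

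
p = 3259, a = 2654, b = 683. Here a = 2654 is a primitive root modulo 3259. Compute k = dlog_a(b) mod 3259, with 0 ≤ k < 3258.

1943

Baby-step giant-step with m = ceil(sqrt(3258)) = 58.
Baby table (2654^j mod 3259 for j=0..57):
  0:1  1:2654  2:1017  3:666  4:1186  5:2709  6:332  7:1198
  8:1967  9:2759  10:2672  11:3163  12:2677  13:138  14:1244  15:209
  16:656  17:718  18:2316  19:190  20:2374  21:949  22:2698  23:469
  24:3047  25:1159  26:2749  27:2204  28:2770  29:2535  30:1314  31:226
  32:148  33:1712  34:602  35:798  36:2801  37:75  38:251  39:1318
  40:1065  41:957  42:1117  43:2087  44:1857  45:870  46:1608  47:1601
  48:2577  49:1976  50:573  51:2048  52:2639  53:315  54:1706  55:973
  56:1214  57:2064
Giant step factor: 2654^(-58) ≡ 835 (mod 3259).
Scan 683·835^i mod 3259 for i = 0, 1, …:
  i=0: 683   i=1: 3239   i=2: 2854   i=3: 761
  i=4: 3189   i=5: 212   i=6: 1034   i=7: 3014
  i=8: 742   i=9: 360     …   i=32: 608
  i=33: 2535
Match at i=33, j=29: k = 33·58 + 29 = 1943.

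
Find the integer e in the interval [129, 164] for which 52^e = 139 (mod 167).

Compute 52^129 mod 167 = 160, then multiply by 52 repeatedly:
  52^129=160  52^130=137  52^131=110  52^132=42  52^133=13
  52^134=8  52^135=82  52^136=89  52^137=119  52^138=9
  52^139=134  52^140=121  52^141=113  52^142=31  52^143=109
  52^144=157  52^145=148  52^146=14  52^147=60  52^148=114
  52^149=83  52^150=141  52^151=151  52^152=3  52^153=156
  52^154=96  52^155=149  52^156=66  52^157=92  52^158=108
  52^159=105  52^160=116  52^161=20  52^162=38  52^163=139
Found 139 at exponent 163.

163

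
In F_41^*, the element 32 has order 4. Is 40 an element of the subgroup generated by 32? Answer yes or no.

yes

⟨32⟩ has order 4; its elements mod 41 are {1, 9, 32, 40}.
40 is in this set.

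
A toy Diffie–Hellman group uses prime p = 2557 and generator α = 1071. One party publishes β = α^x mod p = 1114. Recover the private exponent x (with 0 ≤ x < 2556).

544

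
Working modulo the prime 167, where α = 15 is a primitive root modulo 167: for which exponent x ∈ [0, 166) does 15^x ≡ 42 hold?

104

Baby-step giant-step with m = ceil(sqrt(166)) = 13.
Baby table (15^j mod 167 for j=0..12):
  0:1  1:15  2:58  3:35  4:24  5:26  6:56  7:5
  8:75  9:123  10:8  11:120  12:130
Giant step factor: 15^(-13) ≡ 34 (mod 167).
Scan 42·34^i mod 167 for i = 0, 1, …:
  i=0: 42   i=1: 92   i=2: 122   i=3: 140
  i=4: 84   i=5: 17   i=6: 77   i=7: 113
  i=8: 1
Match at i=8, j=0: x = 8·13 + 0 = 104.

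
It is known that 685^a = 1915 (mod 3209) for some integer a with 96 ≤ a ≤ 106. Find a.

Compute 685^96 mod 3209 = 2759, then multiply by 685 repeatedly:
  685^96=2759  685^97=3023  685^98=950  685^99=2532  685^100=1560
  685^101=3  685^102=2055  685^103=2133  685^104=1010  685^105=1915
Found 1915 at exponent 105.

105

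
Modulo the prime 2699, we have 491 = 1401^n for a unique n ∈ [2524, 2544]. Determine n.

Compute 1401^2524 mod 2699 = 48, then multiply by 1401 repeatedly:
  1401^2524=48  1401^2525=2472  1401^2526=455  1401^2527=491
Found 491 at exponent 2527.

2527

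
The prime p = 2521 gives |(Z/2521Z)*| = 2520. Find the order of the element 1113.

2520

The order of 1113 must divide p − 1 = 2520 = 2^3 · 3^2 · 5 · 7.
Divisors: 1, 2, 3, 4, 5, 6, 7, 8, 9, 10, 12, 14, 15, 18, 20, 21, 24, 28, 30, 35, 36, 40, 42, 45, 56, 60, 63, 70, 72, 84, 90, 105, 120, 126, 140, 168, 180, 210, 252, 280, 315, 360, 420, 504, 630, 840, 1260, 2520.
Check each in increasing order: 1113^1 ≡ 1113;  1113^2 ≡ 958;  1113^3 ≡ 2392;  1113^4 ≡ 120;  1113^5 ≡ 2468;  1113^6 ≡ 1515;  1113^7 ≡ 2167;  1113^8 ≡ 1795;  1113^9 ≡ 1203;  1113^10 ≡ 288;  1113^12 ≡ 1115;  1113^14 ≡ 1787;  1113^15 ≡ 2383;  1113^18 ≡ 155;  1113^20 ≡ 2272;  1113^21 ≡ 173;  1113^24 ≡ 372;  1113^28 ≡ 1783;  1113^30 ≡ 1397;  1113^35 ≡ 1589;  1113^36 ≡ 1336;  1113^40 ≡ 1497;  1113^42 ≡ 2198;  1113^45 ≡ 1331;  1113^56 ≡ 108;  1113^60 ≡ 355;  1113^63 ≡ 2104;  1113^70 ≡ 1400;  1113^72 ≡ 28;  1113^84 ≡ 968;  1113^90 ≡ 1819;  1113^105 ≡ 1078;  1113^120 ≡ 2496;  1113^126 ≡ 2461;  1113^140 ≡ 1183;  1113^168 ≡ 1733;  1113^180 ≡ 1209;  1113^210 ≡ 2424;  1113^252 ≡ 1079;  1113^280 ≡ 334;  1113^315 ≡ 1316;  1113^360 ≡ 2022;  1113^420 ≡ 1846;  1113^504 ≡ 2060;  1113^630 ≡ 2450;  1113^840 ≡ 1845;  1113^1260 ≡ 2520;  1113^2520 ≡ 1.
Smallest exponent giving 1 is 2520.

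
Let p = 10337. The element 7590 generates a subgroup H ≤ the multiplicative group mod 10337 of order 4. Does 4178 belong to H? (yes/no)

no

4178 ∈ ⟨7590⟩ iff 4178^4 ≡ 1 (mod 10337), since |⟨7590⟩| = 4.
4178^4 mod 10337 = 1714.
Since 1714 ≠ 1, 4178 does not lie in the subgroup.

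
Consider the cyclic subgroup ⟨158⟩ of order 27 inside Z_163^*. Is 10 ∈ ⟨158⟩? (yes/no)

10 ∈ ⟨158⟩ iff 10^27 ≡ 1 (mod 163), since |⟨158⟩| = 27.
10^27 mod 163 = 58.
Since 58 ≠ 1, 10 does not lie in the subgroup.

no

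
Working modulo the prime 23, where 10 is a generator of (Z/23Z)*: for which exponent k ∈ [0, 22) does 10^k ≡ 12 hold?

14

Successive powers of 10 modulo 23:
  10^0=1  10^1=10  10^2=8  10^3=11  10^4=18  10^5=19
  10^6=6  10^7=14  10^8=2  10^9=20  10^10=16  10^11=22
  10^12=13  10^13=15  10^14=12
So 10^14 ≡ 12 (mod 23), giving k = 14.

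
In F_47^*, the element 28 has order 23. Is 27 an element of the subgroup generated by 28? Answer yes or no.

yes

⟨28⟩ has order 23; its elements mod 47 are {1, 2, 3, 4, 6, 7, 8, 9, 12, 14, 16, 17, 18, 21, 24, 25, 27, 28, 32, 34, 36, 37, 42}.
27 is in this set.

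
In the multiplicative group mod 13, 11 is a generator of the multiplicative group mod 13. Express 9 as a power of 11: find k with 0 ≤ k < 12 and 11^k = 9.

8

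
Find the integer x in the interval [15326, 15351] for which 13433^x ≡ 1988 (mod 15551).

15348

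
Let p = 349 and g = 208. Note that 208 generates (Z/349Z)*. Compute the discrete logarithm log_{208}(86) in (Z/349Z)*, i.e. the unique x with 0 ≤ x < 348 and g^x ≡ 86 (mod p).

Baby-step giant-step with m = ceil(sqrt(348)) = 19.
Baby table (208^j mod 349 for j=0..18):
  0:1  1:208  2:337  3:296  4:144  5:287  6:17  7:46
  8:145  9:146  10:5  11:342  12:289  13:84  14:22  15:39
  16:85  17:230  18:27
Giant step factor: 208^(-19) ≡ 120 (mod 349).
Scan 86·120^i mod 349 for i = 0, 1, …:
  i=0: 86   i=1: 199   i=2: 148   i=3: 310
  i=4: 206   i=5: 290   i=6: 249   i=7: 215
  i=8: 323   i=9: 21   i=10: 77   i=11: 166
  i=12: 27
Match at i=12, j=18: x = 12·19 + 18 = 246.

246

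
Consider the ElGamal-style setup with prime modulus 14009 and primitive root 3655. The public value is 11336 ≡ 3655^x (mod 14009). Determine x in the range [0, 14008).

2498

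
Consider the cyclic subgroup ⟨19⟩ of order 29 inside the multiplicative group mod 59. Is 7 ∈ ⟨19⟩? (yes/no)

yes

7 ∈ ⟨19⟩ iff 7^29 ≡ 1 (mod 59), since |⟨19⟩| = 29.
7^29 mod 59 = 1.
Since 1 = 1, 7 lies in the subgroup.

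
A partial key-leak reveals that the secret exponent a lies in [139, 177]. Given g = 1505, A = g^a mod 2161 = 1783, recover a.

153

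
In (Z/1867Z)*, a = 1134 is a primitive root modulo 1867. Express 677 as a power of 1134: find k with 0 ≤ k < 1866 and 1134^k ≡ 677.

88

Baby-step giant-step with m = ceil(sqrt(1866)) = 44.
Baby table (1134^j mod 1867 for j=0..43):
  0:1  1:1134  2:1460  3:1478  4:1353  5:1495  6:94  7:177
  8:949  9:774  10:226  11:505  12:1368  13:1702  14:1457  15:1810
  16:707  17:795  18:1636  19:1293  20:667  21:243  22:1113  23:50
  24:690  25:187  26:1087  27:438  28:70  29:966  30:1382  31:775
  32:1360  33:98  34:979  35:1188  36:1085  37:37  38:884  39:1744
  40:543  41:1519  42:1172  43:1611
Giant step factor: 1134^(-44) ≡ 837 (mod 1867).
Scan 677·837^i mod 1867 for i = 0, 1, …:
  i=0: 677   i=1: 948   i=2: 1
Match at i=2, j=0: k = 2·44 + 0 = 88.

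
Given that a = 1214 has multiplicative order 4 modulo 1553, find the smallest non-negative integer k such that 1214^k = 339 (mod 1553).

3

Successive powers of 1214 modulo 1553:
  1214^0=1  1214^1=1214  1214^2=1552  1214^3=339
So 1214^3 ≡ 339 (mod 1553), giving k = 3.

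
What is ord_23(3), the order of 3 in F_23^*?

11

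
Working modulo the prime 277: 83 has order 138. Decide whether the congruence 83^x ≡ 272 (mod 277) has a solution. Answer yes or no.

272 ∈ ⟨83⟩ iff 272^138 ≡ 1 (mod 277), since |⟨83⟩| = 138.
272^138 mod 277 = 276.
Since 276 ≠ 1, 272 does not lie in the subgroup.

no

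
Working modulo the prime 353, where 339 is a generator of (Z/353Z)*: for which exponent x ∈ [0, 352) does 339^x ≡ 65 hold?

234

Baby-step giant-step with m = ceil(sqrt(352)) = 19.
Baby table (339^j mod 353 for j=0..18):
  0:1  1:339  2:196  3:80  4:292  5:148  6:46  7:62
  8:191  9:150  10:18  11:101  12:351  13:28  14:314  15:193
  16:122  17:57  18:261
Giant step factor: 339^(-19) ≡ 37 (mod 353).
Scan 65·37^i mod 353 for i = 0, 1, …:
  i=0: 65   i=1: 287   i=2: 29   i=3: 14
  i=4: 165   i=5: 104   i=6: 318   i=7: 117
  i=8: 93   i=9: 264   i=10: 237   i=11: 297
  i=12: 46
Match at i=12, j=6: x = 12·19 + 6 = 234.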